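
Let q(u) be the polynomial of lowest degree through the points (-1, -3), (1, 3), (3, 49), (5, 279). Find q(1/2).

Evaluate each Lagrange basis at u = 1/2:
L_0(1/2) = (-1/2)·(-5/2)·(-9/2)/[(-2)·(-4)·(-6)] = 15/128
L_1(1/2) = (3/2)·(-5/2)·(-9/2)/[(2)·(-2)·(-4)] = 135/128
L_2(1/2) = (3/2)·(-1/2)·(-9/2)/[(4)·(2)·(-2)] = -27/128
L_3(1/2) = (3/2)·(-1/2)·(-5/2)/[(6)·(4)·(2)] = 5/128
Sum: (-3)·(15/128) + 3·(135/128) + 49·(-27/128) + 279·(5/128) = 27/8

27/8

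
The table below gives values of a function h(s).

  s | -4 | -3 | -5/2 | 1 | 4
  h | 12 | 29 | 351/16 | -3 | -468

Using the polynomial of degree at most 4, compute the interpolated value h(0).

Evaluate each Lagrange basis at s = 0:
L_0(0) = (3)·(5/2)·(-1)·(-4)/[(-1)·(-3/2)·(-5)·(-8)] = 1/2
L_1(0) = (4)·(5/2)·(-1)·(-4)/[(1)·(-1/2)·(-4)·(-7)] = -20/7
L_2(0) = (4)·(3)·(-1)·(-4)/[(3/2)·(1/2)·(-7/2)·(-13/2)] = 256/91
L_3(0) = (4)·(3)·(5/2)·(-4)/[(5)·(4)·(7/2)·(-3)] = 4/7
L_4(0) = (4)·(3)·(5/2)·(-1)/[(8)·(7)·(13/2)·(3)] = -5/182
Sum: 12·(1/2) + 29·(-20/7) + 351/16·(256/91) + (-3)·(4/7) + (-468)·(-5/182) = -4

-4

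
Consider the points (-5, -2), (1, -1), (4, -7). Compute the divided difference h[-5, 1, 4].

-13/54

h[-5,1] = (-1 - (-2)) / (1 - (-5)) = 1/6
h[1,4] = (-7 - (-1)) / (4 - 1) = -2
h[-5,1,4] = (-2 - 1/6) / (4 - (-5)) = -13/54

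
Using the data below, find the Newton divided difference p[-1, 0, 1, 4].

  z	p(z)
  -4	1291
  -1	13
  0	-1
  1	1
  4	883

p[-1,0] = (-1 - 13) / (0 - (-1)) = -14
p[0,1] = (1 - (-1)) / (1 - 0) = 2
p[1,4] = (883 - 1) / (4 - 1) = 294
p[-1,0,1] = (2 - (-14)) / (1 - (-1)) = 8
p[0,1,4] = (294 - 2) / (4 - 0) = 73
p[-1,0,1,4] = (73 - 8) / (4 - (-1)) = 13

13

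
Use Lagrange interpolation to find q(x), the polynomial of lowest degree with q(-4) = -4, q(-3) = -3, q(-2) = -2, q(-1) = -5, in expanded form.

q(x) = -(2/3)x^3 - 6x^2 - (49/3)x - 16

L_0(x) = (x + 3)(x + 2)(x + 1) / [-6] = -(1/6)x^3 - x^2 - (11/6)x - 1
L_1(x) = (x + 4)(x + 2)(x + 1) / [2] = (1/2)x^3 + (7/2)x^2 + 7x + 4
L_2(x) = (x + 4)(x + 3)(x + 1) / [-2] = -(1/2)x^3 - 4x^2 - (19/2)x - 6
L_3(x) = (x + 4)(x + 3)(x + 2) / [6] = (1/6)x^3 + (3/2)x^2 + (13/3)x + 4
q(x) = (-4)·L_0 + (-3)·L_1 + (-2)·L_2 + (-5)·L_3
  (-4)·L_0(x) = (2/3)x^3 + 4x^2 + (22/3)x + 4
  (-3)·L_1(x) = -(3/2)x^3 - (21/2)x^2 - 21x - 12
  (-2)·L_2(x) = x^3 + 8x^2 + 19x + 12
  (-5)·L_3(x) = -(5/6)x^3 - (15/2)x^2 - (65/3)x - 20
Adding term by term: -(2/3)x^3 - 6x^2 - (49/3)x - 16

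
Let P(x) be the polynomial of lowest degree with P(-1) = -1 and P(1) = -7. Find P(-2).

2

L_0(-2) = (-3)/[(-2)] = 3/2
L_1(-2) = (-1)/[(2)] = -1/2
Sum: (-1)·(3/2) + (-7)·(-1/2) = 2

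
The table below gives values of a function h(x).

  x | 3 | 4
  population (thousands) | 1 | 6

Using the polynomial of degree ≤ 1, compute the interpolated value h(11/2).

Evaluate each Lagrange basis at x = 11/2:
L_0(11/2) = (3/2)/[(-1)] = -3/2
L_1(11/2) = (5/2)/[(1)] = 5/2
Sum: 1·(-3/2) + 6·(5/2) = 27/2

27/2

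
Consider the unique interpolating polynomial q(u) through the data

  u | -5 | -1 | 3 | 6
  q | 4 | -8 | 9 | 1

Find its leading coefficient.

-1273/7392

Build the Lagrange basis polynomials:
L_0(u) = (u + 1)(u - 3)(u - 6) / [-352] = -(1/352)u^3 + (1/44)u^2 - (9/352)u - 9/176
L_1(u) = (u + 5)(u - 3)(u - 6) / [112] = (1/112)u^3 - (1/28)u^2 - (27/112)u + 45/56
L_2(u) = (u + 5)(u + 1)(u - 6) / [-96] = -(1/96)u^3 + (31/96)u + 5/16
L_3(u) = (u + 5)(u + 1)(u - 3) / [231] = (1/231)u^3 + (1/77)u^2 - (13/231)u - 5/77
q(u) = 4·L_0 + (-8)·L_1 + 9·L_2 + 1·L_3
Only the coefficient of u^3 is needed; take it from each L_i and combine:
4·(-1/352) + (-8)·(1/112) + 9·(-1/96) + 1·(1/231) = -1273/7392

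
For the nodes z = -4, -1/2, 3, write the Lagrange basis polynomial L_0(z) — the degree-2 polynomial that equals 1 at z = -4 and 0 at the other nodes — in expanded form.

L_0(z) = (z + 1/2)(z - 3) / [(-7/2)·(-7)]
       = (z^2 - (5/2)z - 3/2) / (49/2)

L_0(z) = (2/49)z^2 - (5/49)z - 3/49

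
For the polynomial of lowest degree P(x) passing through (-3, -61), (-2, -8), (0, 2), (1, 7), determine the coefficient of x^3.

The leading coefficient equals the top divided difference P[-3,-2,0,1].
P[-3,-2] = (-8 - (-61)) / (-2 - (-3)) = 53
P[-2,0] = (2 - (-8)) / (0 - (-2)) = 5
P[0,1] = (7 - 2) / (1 - 0) = 5
P[-3,-2,0] = (5 - 53) / (0 - (-3)) = -16
P[-2,0,1] = (5 - 5) / (1 - (-2)) = 0
P[-3,-2,0,1] = (0 - (-16)) / (1 - (-3)) = 4

4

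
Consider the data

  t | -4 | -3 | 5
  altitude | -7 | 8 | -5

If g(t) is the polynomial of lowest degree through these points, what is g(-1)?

323/12

Evaluate each Lagrange basis at t = -1:
L_0(-1) = (2)·(-6)/[(-1)·(-9)] = -4/3
L_1(-1) = (3)·(-6)/[(1)·(-8)] = 9/4
L_2(-1) = (3)·(2)/[(9)·(8)] = 1/12
Sum: (-7)·(-4/3) + 8·(9/4) + (-5)·(1/12) = 323/12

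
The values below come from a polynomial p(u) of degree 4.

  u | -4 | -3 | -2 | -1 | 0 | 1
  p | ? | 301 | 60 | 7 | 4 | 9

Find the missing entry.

964

The 5 known values determine p uniquely (degree ≤ 4).
L_0(-4) = (-2)·(-3)·(-4)·(-5)/[(-1)·(-2)·(-3)·(-4)] = 5
L_1(-4) = (-1)·(-3)·(-4)·(-5)/[(1)·(-1)·(-2)·(-3)] = -10
L_2(-4) = (-1)·(-2)·(-4)·(-5)/[(2)·(1)·(-1)·(-2)] = 10
L_3(-4) = (-1)·(-2)·(-3)·(-5)/[(3)·(2)·(1)·(-1)] = -5
L_4(-4) = (-1)·(-2)·(-3)·(-4)/[(4)·(3)·(2)·(1)] = 1
Sum: 301·(5) + 60·(-10) + 7·(10) + 4·(-5) + 9·(1) = 964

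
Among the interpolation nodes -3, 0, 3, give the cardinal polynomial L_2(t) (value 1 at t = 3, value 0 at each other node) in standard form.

L_2(t) = (1/18)t^2 + (1/6)t

L_2(t) = (t + 3)t / [(6)·(3)]
       = (t^2 + 3t) / (18)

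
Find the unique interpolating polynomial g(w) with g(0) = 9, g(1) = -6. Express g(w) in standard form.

g(w) = -15w + 9

Build the Lagrange basis polynomials:
L_0(w) = (w - 1) / [-1] = -w + 1
L_1(w) = w / [1] = w
g(w) = 9·L_0 + (-6)·L_1
  9·L_0(w) = -9w + 9
  (-6)·L_1(w) = -6w
Adding term by term: -15w + 9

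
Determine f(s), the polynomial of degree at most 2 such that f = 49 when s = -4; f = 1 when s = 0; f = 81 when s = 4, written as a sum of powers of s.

Newton's divided differences:
f[-4,0] = (1 - 49) / (0 - (-4)) = -12
f[0,4] = (81 - 1) / (4 - 0) = 20
f[-4,0,4] = (20 - (-12)) / (4 - (-4)) = 4
f(s) = 49 + (-12)·(s + 4) + 4·(s + 4)s
Expanding: f(s) = 4s^2 + 4s + 1

f(s) = 4s^2 + 4s + 1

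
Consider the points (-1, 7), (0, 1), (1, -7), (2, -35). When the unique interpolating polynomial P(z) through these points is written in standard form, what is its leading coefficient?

-3

Build the Lagrange basis polynomials:
L_0(z) = z(z - 1)(z - 2) / [-6] = -(1/6)z^3 + (1/2)z^2 - (1/3)z
L_1(z) = (z + 1)(z - 1)(z - 2) / [2] = (1/2)z^3 - z^2 - (1/2)z + 1
L_2(z) = (z + 1)z(z - 2) / [-2] = -(1/2)z^3 + (1/2)z^2 + z
L_3(z) = (z + 1)z(z - 1) / [6] = (1/6)z^3 - (1/6)z
P(z) = 7·L_0 + 1·L_1 + (-7)·L_2 + (-35)·L_3
Only the coefficient of z^3 is needed; take it from each L_i and combine:
7·(-1/6) + 1·(1/2) + (-7)·(-1/2) + (-35)·(1/6) = -3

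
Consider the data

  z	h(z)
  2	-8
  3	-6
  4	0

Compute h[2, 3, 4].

h[2,3] = (-6 - (-8)) / (3 - 2) = 2
h[3,4] = (0 - (-6)) / (4 - 3) = 6
h[2,3,4] = (6 - 2) / (4 - 2) = 2

2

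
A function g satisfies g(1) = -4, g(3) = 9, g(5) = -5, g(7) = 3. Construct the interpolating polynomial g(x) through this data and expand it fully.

g(x) = (49/48)x^3 - (201/16)x^2 + (2087/48)x - 575/16

Newton's divided differences:
g[1,3] = (9 - (-4)) / (3 - 1) = 13/2
g[3,5] = (-5 - 9) / (5 - 3) = -7
g[5,7] = (3 - (-5)) / (7 - 5) = 4
g[1,3,5] = (-7 - 13/2) / (5 - 1) = -27/8
g[3,5,7] = (4 - (-7)) / (7 - 3) = 11/4
g[1,3,5,7] = (11/4 - (-27/8)) / (7 - 1) = 49/48
g(x) = -4 + (13/2)·(x - 1) + (-27/8)·(x - 1)(x - 3) + (49/48)·(x - 1)(x - 3)(x - 5)
Expanding: g(x) = (49/48)x^3 - (201/16)x^2 + (2087/48)x - 575/16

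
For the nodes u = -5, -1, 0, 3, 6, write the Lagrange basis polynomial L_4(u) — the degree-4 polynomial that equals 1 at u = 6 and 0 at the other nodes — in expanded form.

L_4(u) = (u + 5)(u + 1)u(u - 3) / [(11)·(7)·(6)·(3)]
       = (u^4 + 3u^3 - 13u^2 - 15u) / (1386)

L_4(u) = (1/1386)u^4 + (1/462)u^3 - (13/1386)u^2 - (5/462)u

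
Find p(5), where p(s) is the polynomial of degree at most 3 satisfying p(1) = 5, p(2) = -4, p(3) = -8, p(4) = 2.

35

Using Newton's divided-difference form:
p[1,2] = (-4 - 5) / (2 - 1) = -9
p[2,3] = (-8 - (-4)) / (3 - 2) = -4
p[3,4] = (2 - (-8)) / (4 - 3) = 10
p[1,2,3] = (-4 - (-9)) / (3 - 1) = 5/2
p[2,3,4] = (10 - (-4)) / (4 - 2) = 7
p[1,2,3,4] = (7 - 5/2) / (4 - 1) = 3/2
p(5) = 5 + (-9)·(4) + (5/2)·(4)·(3) + (3/2)·(4)·(3)·(2) = 35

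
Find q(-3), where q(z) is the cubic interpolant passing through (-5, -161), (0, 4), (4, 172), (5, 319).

Evaluate each Lagrange basis at z = -3:
L_0(-3) = (-3)·(-7)·(-8)/[(-5)·(-9)·(-10)] = 28/75
L_1(-3) = (2)·(-7)·(-8)/[(5)·(-4)·(-5)] = 28/25
L_2(-3) = (2)·(-3)·(-8)/[(9)·(4)·(-1)] = -4/3
L_3(-3) = (2)·(-3)·(-7)/[(10)·(5)·(1)] = 21/25
Sum: (-161)·(28/75) + 4·(28/25) + 172·(-4/3) + 319·(21/25) = -17

-17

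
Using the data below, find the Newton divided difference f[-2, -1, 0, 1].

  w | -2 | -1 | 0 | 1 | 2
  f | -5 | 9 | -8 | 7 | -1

f[-2,-1] = (9 - (-5)) / (-1 - (-2)) = 14
f[-1,0] = (-8 - 9) / (0 - (-1)) = -17
f[0,1] = (7 - (-8)) / (1 - 0) = 15
f[-2,-1,0] = (-17 - 14) / (0 - (-2)) = -31/2
f[-1,0,1] = (15 - (-17)) / (1 - (-1)) = 16
f[-2,-1,0,1] = (16 - (-31/2)) / (1 - (-2)) = 21/2

21/2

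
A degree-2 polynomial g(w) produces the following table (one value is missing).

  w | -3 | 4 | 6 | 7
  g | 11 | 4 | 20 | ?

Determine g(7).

31

The 3 known values determine g uniquely (degree ≤ 2).
Evaluate each Lagrange basis at w = 7:
L_0(7) = (3)·(1)/[(-7)·(-9)] = 1/21
L_1(7) = (10)·(1)/[(7)·(-2)] = -5/7
L_2(7) = (10)·(3)/[(9)·(2)] = 5/3
Sum: 11·(1/21) + 4·(-5/7) + 20·(5/3) = 31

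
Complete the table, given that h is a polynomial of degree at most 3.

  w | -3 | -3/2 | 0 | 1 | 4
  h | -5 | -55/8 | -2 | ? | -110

The 4 known values determine h uniquely (degree ≤ 3).
Evaluate each Lagrange basis at w = 1:
L_0(1) = (5/2)·(1)·(-3)/[(-3/2)·(-3)·(-7)] = 5/21
L_1(1) = (4)·(1)·(-3)/[(3/2)·(-3/2)·(-11/2)] = -32/33
L_2(1) = (4)·(5/2)·(-3)/[(3)·(3/2)·(-4)] = 5/3
L_3(1) = (4)·(5/2)·(1)/[(7)·(11/2)·(4)] = 5/77
Sum: (-5)·(5/21) + (-55/8)·(-32/33) + (-2)·(5/3) + (-110)·(5/77) = -5

-5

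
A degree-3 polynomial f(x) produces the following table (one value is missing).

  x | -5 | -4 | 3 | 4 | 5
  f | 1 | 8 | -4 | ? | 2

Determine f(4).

-197/70

The 4 known values determine f uniquely (degree ≤ 3).
Evaluate each Lagrange basis at x = 4:
L_0(4) = (8)·(1)·(-1)/[(-1)·(-8)·(-10)] = 1/10
L_1(4) = (9)·(1)·(-1)/[(1)·(-7)·(-9)] = -1/7
L_2(4) = (9)·(8)·(-1)/[(8)·(7)·(-2)] = 9/14
L_3(4) = (9)·(8)·(1)/[(10)·(9)·(2)] = 2/5
Sum: 1·(1/10) + 8·(-1/7) + (-4)·(9/14) + 2·(2/5) = -197/70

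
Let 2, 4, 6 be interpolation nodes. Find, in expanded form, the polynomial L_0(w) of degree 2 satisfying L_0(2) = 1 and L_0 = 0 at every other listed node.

L_0(w) = (1/8)w^2 - (5/4)w + 3

L_0(w) = (w - 4)(w - 6) / [(-2)·(-4)]
       = (w^2 - 10w + 24) / (8)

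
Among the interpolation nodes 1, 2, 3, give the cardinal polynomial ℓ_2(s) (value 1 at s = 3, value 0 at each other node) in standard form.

ℓ_2(s) = (1/2)s^2 - (3/2)s + 1

ℓ_2(s) = (s - 1)(s - 2) / [(2)·(1)]
       = (s^2 - 3s + 2) / (2)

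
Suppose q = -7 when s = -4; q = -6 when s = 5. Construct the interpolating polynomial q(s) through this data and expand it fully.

q(s) = (1/9)s - 59/9

Build the Lagrange basis polynomials:
L_0(s) = (s - 5) / [-9] = -(1/9)s + 5/9
L_1(s) = (s + 4) / [9] = (1/9)s + 4/9
q(s) = (-7)·L_0 + (-6)·L_1
  (-7)·L_0(s) = (7/9)s - 35/9
  (-6)·L_1(s) = -(2/3)s - 8/3
Adding term by term: (1/9)s - 59/9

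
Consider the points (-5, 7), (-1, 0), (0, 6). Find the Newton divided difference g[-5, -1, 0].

g[-5,-1] = (0 - 7) / (-1 - (-5)) = -7/4
g[-1,0] = (6 - 0) / (0 - (-1)) = 6
g[-5,-1,0] = (6 - (-7/4)) / (0 - (-5)) = 31/20

31/20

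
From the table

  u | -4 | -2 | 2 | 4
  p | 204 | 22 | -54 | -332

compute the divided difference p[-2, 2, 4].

p[-2,2] = (-54 - 22) / (2 - (-2)) = -19
p[2,4] = (-332 - (-54)) / (4 - 2) = -139
p[-2,2,4] = (-139 - (-19)) / (4 - (-2)) = -20

-20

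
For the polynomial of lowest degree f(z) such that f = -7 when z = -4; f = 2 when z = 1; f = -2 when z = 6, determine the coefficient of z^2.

The leading coefficient equals the top divided difference f[-4,1,6].
f[-4,1] = (2 - (-7)) / (1 - (-4)) = 9/5
f[1,6] = (-2 - 2) / (6 - 1) = -4/5
f[-4,1,6] = (-4/5 - 9/5) / (6 - (-4)) = -13/50

-13/50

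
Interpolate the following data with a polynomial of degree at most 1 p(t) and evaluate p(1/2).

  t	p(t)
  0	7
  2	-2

Evaluate each Lagrange basis at t = 1/2:
L_0(1/2) = (-3/2)/[(-2)] = 3/4
L_1(1/2) = (1/2)/[(2)] = 1/4
Sum: 7·(3/4) + (-2)·(1/4) = 19/4

19/4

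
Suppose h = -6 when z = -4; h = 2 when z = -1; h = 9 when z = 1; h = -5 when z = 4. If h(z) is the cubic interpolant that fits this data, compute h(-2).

-47/20

Using Newton's divided-difference form:
h[-4,-1] = (2 - (-6)) / (-1 - (-4)) = 8/3
h[-1,1] = (9 - 2) / (1 - (-1)) = 7/2
h[1,4] = (-5 - 9) / (4 - 1) = -14/3
h[-4,-1,1] = (7/2 - 8/3) / (1 - (-4)) = 1/6
h[-1,1,4] = (-14/3 - 7/2) / (4 - (-1)) = -49/30
h[-4,-1,1,4] = (-49/30 - 1/6) / (4 - (-4)) = -9/40
h(-2) = -6 + (8/3)·(2) + (1/6)·(2)·(-1) + (-9/40)·(2)·(-1)·(-3) = -47/20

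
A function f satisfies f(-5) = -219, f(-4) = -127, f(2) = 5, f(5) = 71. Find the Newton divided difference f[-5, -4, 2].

f[-5,-4] = (-127 - (-219)) / (-4 - (-5)) = 92
f[-4,2] = (5 - (-127)) / (2 - (-4)) = 22
f[-5,-4,2] = (22 - 92) / (2 - (-5)) = -10

-10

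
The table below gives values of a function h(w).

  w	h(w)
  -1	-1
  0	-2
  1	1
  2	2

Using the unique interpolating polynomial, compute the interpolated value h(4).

-26

Evaluate each Lagrange basis at w = 4:
L_0(4) = (4)·(3)·(2)/[(-1)·(-2)·(-3)] = -4
L_1(4) = (5)·(3)·(2)/[(1)·(-1)·(-2)] = 15
L_2(4) = (5)·(4)·(2)/[(2)·(1)·(-1)] = -20
L_3(4) = (5)·(4)·(3)/[(3)·(2)·(1)] = 10
Sum: (-1)·(-4) + (-2)·(15) + 1·(-20) + 2·(10) = -26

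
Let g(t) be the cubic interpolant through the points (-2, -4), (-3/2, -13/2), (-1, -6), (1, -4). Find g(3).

Evaluate each Lagrange basis at t = 3:
L_0(3) = (9/2)·(4)·(2)/[(-1/2)·(-1)·(-3)] = -24
L_1(3) = (5)·(4)·(2)/[(1/2)·(-1/2)·(-5/2)] = 64
L_2(3) = (5)·(9/2)·(2)/[(1)·(1/2)·(-2)] = -45
L_3(3) = (5)·(9/2)·(4)/[(3)·(5/2)·(2)] = 6
Sum: (-4)·(-24) + (-13/2)·(64) + (-6)·(-45) + (-4)·(6) = -74

-74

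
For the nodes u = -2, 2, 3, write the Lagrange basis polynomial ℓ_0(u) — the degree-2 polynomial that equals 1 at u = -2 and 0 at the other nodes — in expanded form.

ℓ_0(u) = (1/20)u^2 - (1/4)u + 3/10

ℓ_0(u) = (u - 2)(u - 3) / [(-4)·(-5)]
       = (u^2 - 5u + 6) / (20)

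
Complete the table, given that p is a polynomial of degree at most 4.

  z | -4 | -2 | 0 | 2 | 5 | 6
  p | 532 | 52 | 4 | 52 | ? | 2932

1459

The 5 known values determine p uniquely (degree ≤ 4).
Evaluate each Lagrange basis at z = 5:
L_0(5) = (7)·(5)·(3)·(-1)/[(-2)·(-4)·(-6)·(-10)] = -7/32
L_1(5) = (9)·(5)·(3)·(-1)/[(2)·(-2)·(-4)·(-8)] = 135/128
L_2(5) = (9)·(7)·(3)·(-1)/[(4)·(2)·(-2)·(-6)] = -63/32
L_3(5) = (9)·(7)·(5)·(-1)/[(6)·(4)·(2)·(-4)] = 105/64
L_4(5) = (9)·(7)·(5)·(3)/[(10)·(8)·(6)·(4)] = 63/128
Sum: 532·(-7/32) + 52·(135/128) + 4·(-63/32) + 52·(105/64) + 2932·(63/128) = 1459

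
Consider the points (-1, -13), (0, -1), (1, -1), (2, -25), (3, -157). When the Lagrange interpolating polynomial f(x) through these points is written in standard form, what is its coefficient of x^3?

Build the Lagrange basis polynomials:
L_0(x) = x(x - 1)(x - 2)(x - 3) / [24] = (1/24)x^4 - (1/4)x^3 + (11/24)x^2 - (1/4)x
L_1(x) = (x + 1)(x - 1)(x - 2)(x - 3) / [-6] = -(1/6)x^4 + (5/6)x^3 - (5/6)x^2 - (5/6)x + 1
L_2(x) = (x + 1)x(x - 2)(x - 3) / [4] = (1/4)x^4 - x^3 + (1/4)x^2 + (3/2)x
L_3(x) = (x + 1)x(x - 1)(x - 3) / [-6] = -(1/6)x^4 + (1/2)x^3 + (1/6)x^2 - (1/2)x
L_4(x) = (x + 1)x(x - 1)(x - 2) / [24] = (1/24)x^4 - (1/12)x^3 - (1/24)x^2 + (1/12)x
f(x) = (-13)·L_0 + (-1)·L_1 + (-1)·L_2 + (-25)·L_3 + (-157)·L_4
Only the coefficient of x^3 is needed; take it from each L_i and combine:
(-13)·(-1/4) + (-1)·(5/6) + (-1)·(-1) + (-25)·(1/2) + (-157)·(-1/12) = 4

4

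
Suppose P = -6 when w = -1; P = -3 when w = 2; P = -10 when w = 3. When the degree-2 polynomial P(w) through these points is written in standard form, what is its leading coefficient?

Build the Lagrange basis polynomials:
L_0(w) = (w - 2)(w - 3) / [12] = (1/12)w^2 - (5/12)w + 1/2
L_1(w) = (w + 1)(w - 3) / [-3] = -(1/3)w^2 + (2/3)w + 1
L_2(w) = (w + 1)(w - 2) / [4] = (1/4)w^2 - (1/4)w - 1/2
P(w) = (-6)·L_0 + (-3)·L_1 + (-10)·L_2
Only the coefficient of w^2 is needed; take it from each L_i and combine:
(-6)·(1/12) + (-3)·(-1/3) + (-10)·(1/4) = -2

-2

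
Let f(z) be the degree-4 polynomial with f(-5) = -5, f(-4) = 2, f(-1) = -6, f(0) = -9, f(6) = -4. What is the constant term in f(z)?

Build the Lagrange basis polynomials:
L_0(z) = (z + 4)(z + 1)z(z - 6) / [220] = (1/220)z^4 - (1/220)z^3 - (13/110)z^2 - (6/55)z
L_1(z) = (z + 5)(z + 1)z(z - 6) / [-120] = -(1/120)z^4 + (31/120)z^2 + (1/4)z
L_2(z) = (z + 5)(z + 4)z(z - 6) / [84] = (1/84)z^4 + (1/28)z^3 - (17/42)z^2 - (10/7)z
L_3(z) = (z + 5)(z + 4)(z + 1)(z - 6) / [-120] = -(1/120)z^4 - (1/30)z^3 + (31/120)z^2 + (77/60)z + 1
L_4(z) = (z + 5)(z + 4)(z + 1)z / [4620] = (1/4620)z^4 + (1/462)z^3 + (29/4620)z^2 + (1/231)z
f(z) = (-5)·L_0 + 2·L_1 + (-6)·L_2 + (-9)·L_3 + (-4)·L_4
Only the constant term is needed; take it from each L_i and combine:
(-5)·(0) + 2·(0) + (-6)·(0) + (-9)·(1) + (-4)·(0) = -9

-9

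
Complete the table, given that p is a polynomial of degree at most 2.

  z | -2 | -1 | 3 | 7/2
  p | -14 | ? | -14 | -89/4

-2

The 3 known values determine p uniquely (degree ≤ 2).
L_0(-1) = (-4)·(-9/2)/[(-5)·(-11/2)] = 36/55
L_1(-1) = (1)·(-9/2)/[(5)·(-1/2)] = 9/5
L_2(-1) = (1)·(-4)/[(11/2)·(1/2)] = -16/11
Sum: (-14)·(36/55) + (-14)·(9/5) + (-89/4)·(-16/11) = -2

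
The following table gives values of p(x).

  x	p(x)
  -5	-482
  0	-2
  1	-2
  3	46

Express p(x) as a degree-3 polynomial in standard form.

p(x) = 3x^3 - 4x^2 + x - 2

L_0(x) = x(x - 1)(x - 3) / [-240] = -(1/240)x^3 + (1/60)x^2 - (1/80)x
L_1(x) = (x + 5)(x - 1)(x - 3) / [15] = (1/15)x^3 + (1/15)x^2 - (17/15)x + 1
L_2(x) = (x + 5)x(x - 3) / [-12] = -(1/12)x^3 - (1/6)x^2 + (5/4)x
L_3(x) = (x + 5)x(x - 1) / [48] = (1/48)x^3 + (1/12)x^2 - (5/48)x
p(x) = (-482)·L_0 + (-2)·L_1 + (-2)·L_2 + 46·L_3
  (-482)·L_0(x) = (241/120)x^3 - (241/30)x^2 + (241/40)x
  (-2)·L_1(x) = -(2/15)x^3 - (2/15)x^2 + (34/15)x - 2
  (-2)·L_2(x) = (1/6)x^3 + (1/3)x^2 - (5/2)x
  46·L_3(x) = (23/24)x^3 + (23/6)x^2 - (115/24)x
Adding term by term: 3x^3 - 4x^2 + x - 2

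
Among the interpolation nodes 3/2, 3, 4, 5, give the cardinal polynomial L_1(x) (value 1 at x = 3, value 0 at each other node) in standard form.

L_1(x) = (1/3)x^3 - (7/2)x^2 + (67/6)x - 10

L_1(x) = (x - 3/2)(x - 4)(x - 5) / [(3/2)·(-1)·(-2)]
       = (x^3 - (21/2)x^2 + (67/2)x - 30) / (3)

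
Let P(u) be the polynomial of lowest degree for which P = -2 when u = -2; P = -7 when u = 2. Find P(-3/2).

Evaluate each Lagrange basis at u = -3/2:
L_0(-3/2) = (-7/2)/[(-4)] = 7/8
L_1(-3/2) = (1/2)/[(4)] = 1/8
Sum: (-2)·(7/8) + (-7)·(1/8) = -21/8

-21/8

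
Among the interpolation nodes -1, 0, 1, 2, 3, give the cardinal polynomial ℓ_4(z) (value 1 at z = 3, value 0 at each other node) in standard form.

ℓ_4(z) = (z + 1)z(z - 1)(z - 2) / [(4)·(3)·(2)·(1)]
       = (z^4 - 2z^3 - z^2 + 2z) / (24)

ℓ_4(z) = (1/24)z^4 - (1/12)z^3 - (1/24)z^2 + (1/12)z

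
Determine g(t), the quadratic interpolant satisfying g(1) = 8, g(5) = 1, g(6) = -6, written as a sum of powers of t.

Build the Lagrange basis polynomials:
L_0(t) = (t - 5)(t - 6) / [20] = (1/20)t^2 - (11/20)t + 3/2
L_1(t) = (t - 1)(t - 6) / [-4] = -(1/4)t^2 + (7/4)t - 3/2
L_2(t) = (t - 1)(t - 5) / [5] = (1/5)t^2 - (6/5)t + 1
g(t) = 8·L_0 + 1·L_1 + (-6)·L_2
  8·L_0(t) = (2/5)t^2 - (22/5)t + 12
  1·L_1(t) = -(1/4)t^2 + (7/4)t - 3/2
  (-6)·L_2(t) = -(6/5)t^2 + (36/5)t - 6
Adding term by term: -(21/20)t^2 + (91/20)t + 9/2

g(t) = -(21/20)t^2 + (91/20)t + 9/2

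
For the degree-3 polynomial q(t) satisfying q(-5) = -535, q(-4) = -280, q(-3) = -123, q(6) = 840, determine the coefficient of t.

L_0(t) = (t + 4)(t + 3)(t - 6) / [-22] = -(1/22)t^3 - (1/22)t^2 + (15/11)t + 36/11
L_1(t) = (t + 5)(t + 3)(t - 6) / [10] = (1/10)t^3 + (1/5)t^2 - (33/10)t - 9
L_2(t) = (t + 5)(t + 4)(t - 6) / [-18] = -(1/18)t^3 - (1/6)t^2 + (17/9)t + 20/3
L_3(t) = (t + 5)(t + 4)(t + 3) / [990] = (1/990)t^3 + (2/165)t^2 + (47/990)t + 2/33
q(t) = (-535)·L_0 + (-280)·L_1 + (-123)·L_2 + 840·L_3
Only the coefficient of t is needed; take it from each L_i and combine:
(-535)·(15/11) + (-280)·(-33/10) + (-123)·(17/9) + 840·(47/990) = 2

2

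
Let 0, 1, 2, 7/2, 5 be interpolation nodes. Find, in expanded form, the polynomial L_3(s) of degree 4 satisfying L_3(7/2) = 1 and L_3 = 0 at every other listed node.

L_3(s) = s(s - 1)(s - 2)(s - 5) / [(7/2)·(5/2)·(3/2)·(-3/2)]
       = (s^4 - 8s^3 + 17s^2 - 10s) / (-315/16)

L_3(s) = -(16/315)s^4 + (128/315)s^3 - (272/315)s^2 + (32/63)s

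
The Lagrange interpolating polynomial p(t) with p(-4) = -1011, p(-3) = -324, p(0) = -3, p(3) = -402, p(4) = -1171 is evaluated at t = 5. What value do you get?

-2748

Evaluate each Lagrange basis at t = 5:
L_0(5) = (8)·(5)·(2)·(1)/[(-1)·(-4)·(-7)·(-8)] = 5/14
L_1(5) = (9)·(5)·(2)·(1)/[(1)·(-3)·(-6)·(-7)] = -5/7
L_2(5) = (9)·(8)·(2)·(1)/[(4)·(3)·(-3)·(-4)] = 1
L_3(5) = (9)·(8)·(5)·(1)/[(7)·(6)·(3)·(-1)] = -20/7
L_4(5) = (9)·(8)·(5)·(2)/[(8)·(7)·(4)·(1)] = 45/14
Sum: (-1011)·(5/14) + (-324)·(-5/7) + (-3)·(1) + (-402)·(-20/7) + (-1171)·(45/14) = -2748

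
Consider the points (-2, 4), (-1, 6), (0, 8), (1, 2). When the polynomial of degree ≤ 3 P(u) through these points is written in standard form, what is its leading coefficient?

The leading coefficient equals the top divided difference P[-2,-1,0,1].
P[-2,-1] = (6 - 4) / (-1 - (-2)) = 2
P[-1,0] = (8 - 6) / (0 - (-1)) = 2
P[0,1] = (2 - 8) / (1 - 0) = -6
P[-2,-1,0] = (2 - 2) / (0 - (-2)) = 0
P[-1,0,1] = (-6 - 2) / (1 - (-1)) = -4
P[-2,-1,0,1] = (-4 - 0) / (1 - (-2)) = -4/3

-4/3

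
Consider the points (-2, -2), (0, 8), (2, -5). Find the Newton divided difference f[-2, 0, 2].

-23/8

f[-2,0] = (8 - (-2)) / (0 - (-2)) = 5
f[0,2] = (-5 - 8) / (2 - 0) = -13/2
f[-2,0,2] = (-13/2 - 5) / (2 - (-2)) = -23/8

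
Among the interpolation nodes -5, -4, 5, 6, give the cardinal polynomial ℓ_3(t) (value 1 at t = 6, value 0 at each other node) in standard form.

ℓ_3(t) = (t + 5)(t + 4)(t - 5) / [(11)·(10)·(1)]
       = (t^3 + 4t^2 - 25t - 100) / (110)

ℓ_3(t) = (1/110)t^3 + (2/55)t^2 - (5/22)t - 10/11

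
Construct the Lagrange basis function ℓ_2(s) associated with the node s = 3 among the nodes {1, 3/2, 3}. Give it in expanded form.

ℓ_2(s) = (s - 1)(s - 3/2) / [(2)·(3/2)]
       = (s^2 - (5/2)s + 3/2) / (3)

ℓ_2(s) = (1/3)s^2 - (5/6)s + 1/2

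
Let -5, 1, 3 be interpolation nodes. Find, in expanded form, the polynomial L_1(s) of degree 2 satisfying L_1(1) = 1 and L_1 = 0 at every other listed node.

L_1(s) = -(1/12)s^2 - (1/6)s + 5/4

L_1(s) = (s + 5)(s - 3) / [(6)·(-2)]
       = (s^2 + 2s - 15) / (-12)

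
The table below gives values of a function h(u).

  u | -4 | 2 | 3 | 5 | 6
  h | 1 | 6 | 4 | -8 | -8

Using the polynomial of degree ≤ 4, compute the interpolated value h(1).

L_0(1) = (-1)·(-2)·(-4)·(-5)/[(-6)·(-7)·(-9)·(-10)] = 2/189
L_1(1) = (5)·(-2)·(-4)·(-5)/[(6)·(-1)·(-3)·(-4)] = 25/9
L_2(1) = (5)·(-1)·(-4)·(-5)/[(7)·(1)·(-2)·(-3)] = -50/21
L_3(1) = (5)·(-1)·(-2)·(-5)/[(9)·(3)·(2)·(-1)] = 25/27
L_4(1) = (5)·(-1)·(-2)·(-4)/[(10)·(4)·(3)·(1)] = -1/3
Sum: 1·(2/189) + 6·(25/9) + 4·(-50/21) + (-8)·(25/27) + (-8)·(-1/3) = 152/63

152/63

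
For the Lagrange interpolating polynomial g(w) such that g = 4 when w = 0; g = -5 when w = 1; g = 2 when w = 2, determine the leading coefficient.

The leading coefficient equals the top divided difference g[0,1,2].
g[0,1] = (-5 - 4) / (1 - 0) = -9
g[1,2] = (2 - (-5)) / (2 - 1) = 7
g[0,1,2] = (7 - (-9)) / (2 - 0) = 8

8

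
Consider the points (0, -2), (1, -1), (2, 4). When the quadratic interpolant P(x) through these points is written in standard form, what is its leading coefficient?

The leading coefficient equals the top divided difference P[0,1,2].
P[0,1] = (-1 - (-2)) / (1 - 0) = 1
P[1,2] = (4 - (-1)) / (2 - 1) = 5
P[0,1,2] = (5 - 1) / (2 - 0) = 2

2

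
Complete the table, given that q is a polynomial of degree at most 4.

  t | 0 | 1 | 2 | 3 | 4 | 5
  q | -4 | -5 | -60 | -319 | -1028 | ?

The 5 known values determine q uniquely (degree ≤ 4).
L_0(5) = (4)·(3)·(2)·(1)/[(-1)·(-2)·(-3)·(-4)] = 1
L_1(5) = (5)·(3)·(2)·(1)/[(1)·(-1)·(-2)·(-3)] = -5
L_2(5) = (5)·(4)·(2)·(1)/[(2)·(1)·(-1)·(-2)] = 10
L_3(5) = (5)·(4)·(3)·(1)/[(3)·(2)·(1)·(-1)] = -10
L_4(5) = (5)·(4)·(3)·(2)/[(4)·(3)·(2)·(1)] = 5
Sum: (-4)·(1) + (-5)·(-5) + (-60)·(10) + (-319)·(-10) + (-1028)·(5) = -2529

-2529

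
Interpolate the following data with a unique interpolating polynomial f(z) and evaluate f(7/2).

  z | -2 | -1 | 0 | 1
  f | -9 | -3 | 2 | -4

Evaluate each Lagrange basis at z = 7/2:
L_0(7/2) = (9/2)·(7/2)·(5/2)/[(-1)·(-2)·(-3)] = -105/16
L_1(7/2) = (11/2)·(7/2)·(5/2)/[(1)·(-1)·(-2)] = 385/16
L_2(7/2) = (11/2)·(9/2)·(5/2)/[(2)·(1)·(-1)] = -495/16
L_3(7/2) = (11/2)·(9/2)·(7/2)/[(3)·(2)·(1)] = 231/16
Sum: (-9)·(-105/16) + (-3)·(385/16) + 2·(-495/16) + (-4)·(231/16) = -531/4

-531/4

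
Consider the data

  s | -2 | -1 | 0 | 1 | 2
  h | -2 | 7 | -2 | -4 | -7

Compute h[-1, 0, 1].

h[-1,0] = (-2 - 7) / (0 - (-1)) = -9
h[0,1] = (-4 - (-2)) / (1 - 0) = -2
h[-1,0,1] = (-2 - (-9)) / (1 - (-1)) = 7/2

7/2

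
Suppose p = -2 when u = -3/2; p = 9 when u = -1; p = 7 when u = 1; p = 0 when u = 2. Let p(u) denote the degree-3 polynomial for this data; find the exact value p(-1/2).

97/7

Evaluate each Lagrange basis at u = -1/2:
L_0(-1/2) = (1/2)·(-3/2)·(-5/2)/[(-1/2)·(-5/2)·(-7/2)] = -3/7
L_1(-1/2) = (1)·(-3/2)·(-5/2)/[(1/2)·(-2)·(-3)] = 5/4
L_2(-1/2) = (1)·(1/2)·(-5/2)/[(5/2)·(2)·(-1)] = 1/4
L_3(-1/2) = (1)·(1/2)·(-3/2)/[(7/2)·(3)·(1)] = -1/14
Sum: (-2)·(-3/7) + 9·(5/4) + 7·(1/4) + 0 = 97/7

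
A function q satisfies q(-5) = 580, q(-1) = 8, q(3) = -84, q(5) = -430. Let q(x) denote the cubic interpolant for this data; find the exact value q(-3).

Evaluate each Lagrange basis at x = -3:
L_0(-3) = (-2)·(-6)·(-8)/[(-4)·(-8)·(-10)] = 3/10
L_1(-3) = (2)·(-6)·(-8)/[(4)·(-4)·(-6)] = 1
L_2(-3) = (2)·(-2)·(-8)/[(8)·(4)·(-2)] = -1/2
L_3(-3) = (2)·(-2)·(-6)/[(10)·(6)·(2)] = 1/5
Sum: 580·(3/10) + 8·(1) + (-84)·(-1/2) + (-430)·(1/5) = 138

138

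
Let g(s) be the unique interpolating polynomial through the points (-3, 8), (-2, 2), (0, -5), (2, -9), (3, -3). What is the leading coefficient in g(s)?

11/120

The leading coefficient equals the top divided difference g[-3,-2,0,2,3].
g[-3,-2] = (2 - 8) / (-2 - (-3)) = -6
g[-2,0] = (-5 - 2) / (0 - (-2)) = -7/2
g[0,2] = (-9 - (-5)) / (2 - 0) = -2
g[2,3] = (-3 - (-9)) / (3 - 2) = 6
g[-3,-2,0] = (-7/2 - (-6)) / (0 - (-3)) = 5/6
g[-2,0,2] = (-2 - (-7/2)) / (2 - (-2)) = 3/8
g[0,2,3] = (6 - (-2)) / (3 - 0) = 8/3
g[-3,-2,0,2] = (3/8 - 5/6) / (2 - (-3)) = -11/120
g[-2,0,2,3] = (8/3 - 3/8) / (3 - (-2)) = 11/24
g[-3,-2,0,2,3] = (11/24 - (-11/120)) / (3 - (-3)) = 11/120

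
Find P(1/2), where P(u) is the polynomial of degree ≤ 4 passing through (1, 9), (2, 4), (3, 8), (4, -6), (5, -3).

2577/64

Evaluate each Lagrange basis at u = 1/2:
L_0(1/2) = (-3/2)·(-5/2)·(-7/2)·(-9/2)/[(-1)·(-2)·(-3)·(-4)] = 315/128
L_1(1/2) = (-1/2)·(-5/2)·(-7/2)·(-9/2)/[(1)·(-1)·(-2)·(-3)] = -105/32
L_2(1/2) = (-1/2)·(-3/2)·(-7/2)·(-9/2)/[(2)·(1)·(-1)·(-2)] = 189/64
L_3(1/2) = (-1/2)·(-3/2)·(-5/2)·(-9/2)/[(3)·(2)·(1)·(-1)] = -45/32
L_4(1/2) = (-1/2)·(-3/2)·(-5/2)·(-7/2)/[(4)·(3)·(2)·(1)] = 35/128
Sum: 9·(315/128) + 4·(-105/32) + 8·(189/64) + (-6)·(-45/32) + (-3)·(35/128) = 2577/64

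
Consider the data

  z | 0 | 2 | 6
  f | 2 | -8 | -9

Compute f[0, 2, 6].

f[0,2] = (-8 - 2) / (2 - 0) = -5
f[2,6] = (-9 - (-8)) / (6 - 2) = -1/4
f[0,2,6] = (-1/4 - (-5)) / (6 - 0) = 19/24

19/24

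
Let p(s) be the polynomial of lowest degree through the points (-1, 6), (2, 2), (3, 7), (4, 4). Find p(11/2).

L_0(11/2) = (7/2)·(5/2)·(3/2)/[(-3)·(-4)·(-5)] = -7/32
L_1(11/2) = (13/2)·(5/2)·(3/2)/[(3)·(-1)·(-2)] = 65/16
L_2(11/2) = (13/2)·(7/2)·(3/2)/[(4)·(1)·(-1)] = -273/32
L_3(11/2) = (13/2)·(7/2)·(5/2)/[(5)·(2)·(1)] = 91/16
Sum: 6·(-7/32) + 2·(65/16) + 7·(-273/32) + 4·(91/16) = -965/32

-965/32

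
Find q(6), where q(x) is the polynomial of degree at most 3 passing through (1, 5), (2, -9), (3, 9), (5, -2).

-205/2

Using Newton's divided-difference form:
q[1,2] = (-9 - 5) / (2 - 1) = -14
q[2,3] = (9 - (-9)) / (3 - 2) = 18
q[3,5] = (-2 - 9) / (5 - 3) = -11/2
q[1,2,3] = (18 - (-14)) / (3 - 1) = 16
q[2,3,5] = (-11/2 - 18) / (5 - 2) = -47/6
q[1,2,3,5] = (-47/6 - 16) / (5 - 1) = -143/24
q(6) = 5 + (-14)·(5) + 16·(5)·(4) + (-143/24)·(5)·(4)·(3) = -205/2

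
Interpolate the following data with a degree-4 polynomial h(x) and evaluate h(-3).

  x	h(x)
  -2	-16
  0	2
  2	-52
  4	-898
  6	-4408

-142

Evaluate each Lagrange basis at x = -3:
L_0(-3) = (-3)·(-5)·(-7)·(-9)/[(-2)·(-4)·(-6)·(-8)] = 315/128
L_1(-3) = (-1)·(-5)·(-7)·(-9)/[(2)·(-2)·(-4)·(-6)] = -105/32
L_2(-3) = (-1)·(-3)·(-7)·(-9)/[(4)·(2)·(-2)·(-4)] = 189/64
L_3(-3) = (-1)·(-3)·(-5)·(-9)/[(6)·(4)·(2)·(-2)] = -45/32
L_4(-3) = (-1)·(-3)·(-5)·(-7)/[(8)·(6)·(4)·(2)] = 35/128
Sum: (-16)·(315/128) + 2·(-105/32) + (-52)·(189/64) + (-898)·(-45/32) + (-4408)·(35/128) = -142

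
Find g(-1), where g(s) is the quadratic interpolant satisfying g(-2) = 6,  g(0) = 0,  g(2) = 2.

Evaluate each Lagrange basis at s = -1:
L_0(-1) = (-1)·(-3)/[(-2)·(-4)] = 3/8
L_1(-1) = (1)·(-3)/[(2)·(-2)] = 3/4
L_2(-1) = (1)·(-1)/[(4)·(2)] = -1/8
Sum: 6·(3/8) + 0 + 2·(-1/8) = 2

2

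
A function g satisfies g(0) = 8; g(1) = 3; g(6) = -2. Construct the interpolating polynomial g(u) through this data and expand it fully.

g(u) = (2/3)u^2 - (17/3)u + 8

Newton's divided differences:
g[0,1] = (3 - 8) / (1 - 0) = -5
g[1,6] = (-2 - 3) / (6 - 1) = -1
g[0,1,6] = (-1 - (-5)) / (6 - 0) = 2/3
g(u) = 8 + (-5)·u + (2/3)·u(u - 1)
Expanding: g(u) = (2/3)u^2 - (17/3)u + 8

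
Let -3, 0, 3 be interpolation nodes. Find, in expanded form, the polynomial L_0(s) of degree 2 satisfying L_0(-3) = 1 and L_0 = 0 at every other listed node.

L_0(s) = (1/18)s^2 - (1/6)s

L_0(s) = s(s - 3) / [(-3)·(-6)]
       = (s^2 - 3s) / (18)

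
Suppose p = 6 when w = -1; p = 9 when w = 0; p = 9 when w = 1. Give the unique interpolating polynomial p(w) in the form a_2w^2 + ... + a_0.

p(w) = -(3/2)w^2 + (3/2)w + 9

Build the Lagrange basis polynomials:
L_0(w) = w(w - 1) / [2] = (1/2)w^2 - (1/2)w
L_1(w) = (w + 1)(w - 1) / [-1] = -w^2 + 1
L_2(w) = (w + 1)w / [2] = (1/2)w^2 + (1/2)w
p(w) = 6·L_0 + 9·L_1 + 9·L_2
  6·L_0(w) = 3w^2 - 3w
  9·L_1(w) = -9w^2 + 9
  9·L_2(w) = (9/2)w^2 + (9/2)w
Adding term by term: -(3/2)w^2 + (3/2)w + 9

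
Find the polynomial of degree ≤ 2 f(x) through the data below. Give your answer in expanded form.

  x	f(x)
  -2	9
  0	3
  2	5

f(x) = x^2 - x + 3

Newton's divided differences:
f[-2,0] = (3 - 9) / (0 - (-2)) = -3
f[0,2] = (5 - 3) / (2 - 0) = 1
f[-2,0,2] = (1 - (-3)) / (2 - (-2)) = 1
f(x) = 9 + (-3)·(x + 2) + 1·(x + 2)x
Expanding: f(x) = x^2 - x + 3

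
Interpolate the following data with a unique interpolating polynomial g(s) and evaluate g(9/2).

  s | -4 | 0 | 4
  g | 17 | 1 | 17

Evaluate each Lagrange basis at s = 9/2:
L_0(9/2) = (9/2)·(1/2)/[(-4)·(-8)] = 9/128
L_1(9/2) = (17/2)·(1/2)/[(4)·(-4)] = -17/64
L_2(9/2) = (17/2)·(9/2)/[(8)·(4)] = 153/128
Sum: 17·(9/128) + 1·(-17/64) + 17·(153/128) = 85/4

85/4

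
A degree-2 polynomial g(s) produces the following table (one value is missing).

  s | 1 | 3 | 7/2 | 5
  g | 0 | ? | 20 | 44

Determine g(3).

The 3 known values determine g uniquely (degree ≤ 2).
Evaluate each Lagrange basis at s = 3:
L_0(3) = (-1/2)·(-2)/[(-5/2)·(-4)] = 1/10
L_1(3) = (2)·(-2)/[(5/2)·(-3/2)] = 16/15
L_2(3) = (2)·(-1/2)/[(4)·(3/2)] = -1/6
Sum: 0 + 20·(16/15) + 44·(-1/6) = 14

14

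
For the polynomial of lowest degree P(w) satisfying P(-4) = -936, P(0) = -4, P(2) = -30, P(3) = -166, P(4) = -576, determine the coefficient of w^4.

-3

Build the Lagrange basis polynomials:
L_0(w) = w(w - 2)(w - 3)(w - 4) / [1344] = (1/1344)w^4 - (3/448)w^3 + (13/672)w^2 - (1/56)w
L_1(w) = (w + 4)(w - 2)(w - 3)(w - 4) / [-96] = -(1/96)w^4 + (5/96)w^3 + (5/48)w^2 - (5/6)w + 1
L_2(w) = (w + 4)w(w - 3)(w - 4) / [24] = (1/24)w^4 - (1/8)w^3 - (2/3)w^2 + 2w
L_3(w) = (w + 4)w(w - 2)(w - 4) / [-21] = -(1/21)w^4 + (2/21)w^3 + (16/21)w^2 - (32/21)w
L_4(w) = (w + 4)w(w - 2)(w - 3) / [64] = (1/64)w^4 - (1/64)w^3 - (7/32)w^2 + (3/8)w
P(w) = (-936)·L_0 + (-4)·L_1 + (-30)·L_2 + (-166)·L_3 + (-576)·L_4
Only the coefficient of w^4 is needed; take it from each L_i and combine:
(-936)·(1/1344) + (-4)·(-1/96) + (-30)·(1/24) + (-166)·(-1/21) + (-576)·(1/64) = -3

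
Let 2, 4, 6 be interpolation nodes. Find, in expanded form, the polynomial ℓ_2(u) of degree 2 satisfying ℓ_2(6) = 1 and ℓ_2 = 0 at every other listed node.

ℓ_2(u) = (u - 2)(u - 4) / [(4)·(2)]
       = (u^2 - 6u + 8) / (8)

ℓ_2(u) = (1/8)u^2 - (3/4)u + 1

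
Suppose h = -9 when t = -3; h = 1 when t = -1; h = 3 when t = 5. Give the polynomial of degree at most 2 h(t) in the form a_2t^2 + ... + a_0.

h(t) = -(7/12)t^2 + (8/3)t + 17/4

Build the Lagrange basis polynomials:
L_0(t) = (t + 1)(t - 5) / [16] = (1/16)t^2 - (1/4)t - 5/16
L_1(t) = (t + 3)(t - 5) / [-12] = -(1/12)t^2 + (1/6)t + 5/4
L_2(t) = (t + 3)(t + 1) / [48] = (1/48)t^2 + (1/12)t + 1/16
h(t) = (-9)·L_0 + 1·L_1 + 3·L_2
  (-9)·L_0(t) = -(9/16)t^2 + (9/4)t + 45/16
  1·L_1(t) = -(1/12)t^2 + (1/6)t + 5/4
  3·L_2(t) = (1/16)t^2 + (1/4)t + 3/16
Adding term by term: -(7/12)t^2 + (8/3)t + 17/4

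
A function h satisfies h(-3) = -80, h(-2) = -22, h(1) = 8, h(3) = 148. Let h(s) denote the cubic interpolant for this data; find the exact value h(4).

326

L_0(4) = (6)·(3)·(1)/[(-1)·(-4)·(-6)] = -3/4
L_1(4) = (7)·(3)·(1)/[(1)·(-3)·(-5)] = 7/5
L_2(4) = (7)·(6)·(1)/[(4)·(3)·(-2)] = -7/4
L_3(4) = (7)·(6)·(3)/[(6)·(5)·(2)] = 21/10
Sum: (-80)·(-3/4) + (-22)·(7/5) + 8·(-7/4) + 148·(21/10) = 326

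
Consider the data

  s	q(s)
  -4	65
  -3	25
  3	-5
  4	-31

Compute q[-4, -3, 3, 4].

-1

q[-4,-3] = (25 - 65) / (-3 - (-4)) = -40
q[-3,3] = (-5 - 25) / (3 - (-3)) = -5
q[3,4] = (-31 - (-5)) / (4 - 3) = -26
q[-4,-3,3] = (-5 - (-40)) / (3 - (-4)) = 5
q[-3,3,4] = (-26 - (-5)) / (4 - (-3)) = -3
q[-4,-3,3,4] = (-3 - 5) / (4 - (-4)) = -1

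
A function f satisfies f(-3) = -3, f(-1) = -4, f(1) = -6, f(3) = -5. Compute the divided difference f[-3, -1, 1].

-1/8

f[-3,-1] = (-4 - (-3)) / (-1 - (-3)) = -1/2
f[-1,1] = (-6 - (-4)) / (1 - (-1)) = -1
f[-3,-1,1] = (-1 - (-1/2)) / (1 - (-3)) = -1/8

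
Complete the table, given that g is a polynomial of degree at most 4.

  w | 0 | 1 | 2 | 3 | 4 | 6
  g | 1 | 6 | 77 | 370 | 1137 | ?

5581

The 5 known values determine g uniquely (degree ≤ 4).
Evaluate each Lagrange basis at w = 6:
L_0(6) = (5)·(4)·(3)·(2)/[(-1)·(-2)·(-3)·(-4)] = 5
L_1(6) = (6)·(4)·(3)·(2)/[(1)·(-1)·(-2)·(-3)] = -24
L_2(6) = (6)·(5)·(3)·(2)/[(2)·(1)·(-1)·(-2)] = 45
L_3(6) = (6)·(5)·(4)·(2)/[(3)·(2)·(1)·(-1)] = -40
L_4(6) = (6)·(5)·(4)·(3)/[(4)·(3)·(2)·(1)] = 15
Sum: 1·(5) + 6·(-24) + 77·(45) + 370·(-40) + 1137·(15) = 5581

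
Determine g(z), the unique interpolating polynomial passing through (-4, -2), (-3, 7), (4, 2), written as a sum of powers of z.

L_0(z) = (z + 3)(z - 4) / [8] = (1/8)z^2 - (1/8)z - 3/2
L_1(z) = (z + 4)(z - 4) / [-7] = -(1/7)z^2 + 16/7
L_2(z) = (z + 4)(z + 3) / [56] = (1/56)z^2 + (1/8)z + 3/14
g(z) = (-2)·L_0 + 7·L_1 + 2·L_2
  (-2)·L_0(z) = -(1/4)z^2 + (1/4)z + 3
  7·L_1(z) = -z^2 + 16
  2·L_2(z) = (1/28)z^2 + (1/4)z + 3/7
Adding term by term: -(17/14)z^2 + (1/2)z + 136/7

g(z) = -(17/14)z^2 + (1/2)z + 136/7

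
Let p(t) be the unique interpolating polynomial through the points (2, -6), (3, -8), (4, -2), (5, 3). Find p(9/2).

19/16

Evaluate each Lagrange basis at t = 9/2:
L_0(9/2) = (3/2)·(1/2)·(-1/2)/[(-1)·(-2)·(-3)] = 1/16
L_1(9/2) = (5/2)·(1/2)·(-1/2)/[(1)·(-1)·(-2)] = -5/16
L_2(9/2) = (5/2)·(3/2)·(-1/2)/[(2)·(1)·(-1)] = 15/16
L_3(9/2) = (5/2)·(3/2)·(1/2)/[(3)·(2)·(1)] = 5/16
Sum: (-6)·(1/16) + (-8)·(-5/16) + (-2)·(15/16) + 3·(5/16) = 19/16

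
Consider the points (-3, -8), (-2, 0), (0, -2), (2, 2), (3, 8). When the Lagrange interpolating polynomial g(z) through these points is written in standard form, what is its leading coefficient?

-19/180

The leading coefficient equals the top divided difference g[-3,-2,0,2,3].
g[-3,-2] = (0 - (-8)) / (-2 - (-3)) = 8
g[-2,0] = (-2 - 0) / (0 - (-2)) = -1
g[0,2] = (2 - (-2)) / (2 - 0) = 2
g[2,3] = (8 - 2) / (3 - 2) = 6
g[-3,-2,0] = (-1 - 8) / (0 - (-3)) = -3
g[-2,0,2] = (2 - (-1)) / (2 - (-2)) = 3/4
g[0,2,3] = (6 - 2) / (3 - 0) = 4/3
g[-3,-2,0,2] = (3/4 - (-3)) / (2 - (-3)) = 3/4
g[-2,0,2,3] = (4/3 - 3/4) / (3 - (-2)) = 7/60
g[-3,-2,0,2,3] = (7/60 - 3/4) / (3 - (-3)) = -19/180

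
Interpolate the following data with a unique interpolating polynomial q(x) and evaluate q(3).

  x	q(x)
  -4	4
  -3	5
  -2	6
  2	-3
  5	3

Evaluate each Lagrange basis at x = 3:
L_0(3) = (6)·(5)·(1)·(-2)/[(-1)·(-2)·(-6)·(-9)] = -5/9
L_1(3) = (7)·(5)·(1)·(-2)/[(1)·(-1)·(-5)·(-8)] = 7/4
L_2(3) = (7)·(6)·(1)·(-2)/[(2)·(1)·(-4)·(-7)] = -3/2
L_3(3) = (7)·(6)·(5)·(-2)/[(6)·(5)·(4)·(-3)] = 7/6
L_4(3) = (7)·(6)·(5)·(1)/[(9)·(8)·(7)·(3)] = 5/36
Sum: 4·(-5/9) + 5·(7/4) + 6·(-3/2) + (-3)·(7/6) + 3·(5/36) = -50/9

-50/9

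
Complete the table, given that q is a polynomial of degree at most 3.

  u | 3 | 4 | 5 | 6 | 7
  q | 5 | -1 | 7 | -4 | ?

-67

The 4 known values determine q uniquely (degree ≤ 3).
L_0(7) = (3)·(2)·(1)/[(-1)·(-2)·(-3)] = -1
L_1(7) = (4)·(2)·(1)/[(1)·(-1)·(-2)] = 4
L_2(7) = (4)·(3)·(1)/[(2)·(1)·(-1)] = -6
L_3(7) = (4)·(3)·(2)/[(3)·(2)·(1)] = 4
Sum: 5·(-1) + (-1)·(4) + 7·(-6) + (-4)·(4) = -67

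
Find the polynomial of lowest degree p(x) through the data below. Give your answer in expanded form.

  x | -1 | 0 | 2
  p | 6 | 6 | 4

L_0(x) = x(x - 2) / [3] = (1/3)x^2 - (2/3)x
L_1(x) = (x + 1)(x - 2) / [-2] = -(1/2)x^2 + (1/2)x + 1
L_2(x) = (x + 1)x / [6] = (1/6)x^2 + (1/6)x
p(x) = 6·L_0 + 6·L_1 + 4·L_2
  6·L_0(x) = 2x^2 - 4x
  6·L_1(x) = -3x^2 + 3x + 6
  4·L_2(x) = (2/3)x^2 + (2/3)x
Adding term by term: -(1/3)x^2 - (1/3)x + 6

p(x) = -(1/3)x^2 - (1/3)x + 6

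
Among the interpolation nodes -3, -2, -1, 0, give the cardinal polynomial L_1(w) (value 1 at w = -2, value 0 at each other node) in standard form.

L_1(w) = (1/2)w^3 + 2w^2 + (3/2)w

L_1(w) = (w + 3)(w + 1)w / [(1)·(-1)·(-2)]
       = (w^3 + 4w^2 + 3w) / (2)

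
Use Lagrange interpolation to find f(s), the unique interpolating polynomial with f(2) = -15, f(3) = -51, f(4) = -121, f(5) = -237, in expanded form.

Build the Lagrange basis polynomials:
L_0(s) = (s - 3)(s - 4)(s - 5) / [-6] = -(1/6)s^3 + 2s^2 - (47/6)s + 10
L_1(s) = (s - 2)(s - 4)(s - 5) / [2] = (1/2)s^3 - (11/2)s^2 + 19s - 20
L_2(s) = (s - 2)(s - 3)(s - 5) / [-2] = -(1/2)s^3 + 5s^2 - (31/2)s + 15
L_3(s) = (s - 2)(s - 3)(s - 4) / [6] = (1/6)s^3 - (3/2)s^2 + (13/3)s - 4
f(s) = (-15)·L_0 + (-51)·L_1 + (-121)·L_2 + (-237)·L_3
  (-15)·L_0(s) = (5/2)s^3 - 30s^2 + (235/2)s - 150
  (-51)·L_1(s) = -(51/2)s^3 + (561/2)s^2 - 969s + 1020
  (-121)·L_2(s) = (121/2)s^3 - 605s^2 + (3751/2)s - 1815
  (-237)·L_3(s) = -(79/2)s^3 + (711/2)s^2 - 1027s + 948
Adding term by term: -2s^3 + s^2 - 3s + 3

f(s) = -2s^3 + s^2 - 3s + 3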